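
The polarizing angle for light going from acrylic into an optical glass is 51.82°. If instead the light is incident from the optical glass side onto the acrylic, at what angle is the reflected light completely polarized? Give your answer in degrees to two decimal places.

θ_B' ≈ 38.18°

tan θ_B' = n₁/n₂ = 1/tan θ_B, so θ_B' = 90° − θ_B.
θ_B' = 90° − 51.82° = 38.18°.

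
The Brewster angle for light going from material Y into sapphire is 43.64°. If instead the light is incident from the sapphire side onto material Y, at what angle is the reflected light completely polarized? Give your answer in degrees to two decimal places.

tan θ_B' = n₁/n₂ = 1/tan θ_B, so θ_B' = 90° − θ_B.
θ_B' = 90° − 43.64° = 46.36°.

θ_B' ≈ 46.36°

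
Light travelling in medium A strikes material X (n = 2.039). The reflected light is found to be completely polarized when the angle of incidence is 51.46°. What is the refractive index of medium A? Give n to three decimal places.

n ≈ 1.624

Brewster's law: tan θ_B = n₂/n₁ (light incident in medium A, refracted into material X).
n₁ = n₂ / tan θ_B = 2.039 / tan 51.46° = 1.624.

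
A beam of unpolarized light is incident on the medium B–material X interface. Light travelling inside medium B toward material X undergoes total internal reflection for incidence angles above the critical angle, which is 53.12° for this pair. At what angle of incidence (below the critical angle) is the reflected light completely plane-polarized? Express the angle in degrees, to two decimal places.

sin θ_c = n₂/n₁, so n₂/n₁ = sin 53.12° = 0.7999.
Brewster: tan θ_B = n₂/n₁ = 0.7999.
θ_B = arctan(0.7999) = 38.66°.

θ_B ≈ 38.66°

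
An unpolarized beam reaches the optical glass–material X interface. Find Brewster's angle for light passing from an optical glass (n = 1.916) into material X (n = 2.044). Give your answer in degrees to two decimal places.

The reflected p-component vanishes when tan θ_B = n₂/n₁.
Brewster's condition: tan θ_B = n₂/n₁ = 2.044/1.916 = 1.0668.
So θ_B = arctan 1.0668 = 46.85°.

θ_B ≈ 46.85°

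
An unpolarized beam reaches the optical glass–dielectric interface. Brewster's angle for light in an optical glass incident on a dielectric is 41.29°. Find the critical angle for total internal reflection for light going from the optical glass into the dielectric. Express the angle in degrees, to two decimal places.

θ_c ≈ 61.43°

tan θ_B = n₂/n₁ = tan 41.29° = 0.8782.
Total internal reflection: sin θ_c = n₂/n₁ = 0.8782.
θ_c = arcsin(0.8782) = 61.43°.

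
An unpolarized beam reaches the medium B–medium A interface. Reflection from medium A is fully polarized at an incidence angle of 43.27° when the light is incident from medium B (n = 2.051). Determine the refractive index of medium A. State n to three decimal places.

Full polarization of the reflected beam means tan θ_B = n₂/n₁, where n₁ is the incident medium (medium B).
n₂ = n₁ tan θ_B = 2.051 × tan 43.27° = 1.931.

n ≈ 1.931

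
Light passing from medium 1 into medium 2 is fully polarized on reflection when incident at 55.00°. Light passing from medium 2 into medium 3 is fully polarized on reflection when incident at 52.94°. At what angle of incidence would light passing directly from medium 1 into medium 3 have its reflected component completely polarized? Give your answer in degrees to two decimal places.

Each Brewster angle gives a ratio: n₂/n₁ = tan 55.00° = 1.4281, n₃/n₂ = tan 52.94° = 1.3242.
n₃/n₁ = 1.8911. Then tan θ_B(1→3) = n₃/n₁, so θ_B(1→3) = arctan(1.8911) = 62.13°.

θ_B ≈ 62.13°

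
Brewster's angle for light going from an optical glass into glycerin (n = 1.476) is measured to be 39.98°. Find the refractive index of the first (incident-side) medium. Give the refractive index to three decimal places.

Brewster's law: tan θ_B = n₂/n₁ (light incident in an optical glass, refracted into glycerin).
n₁ = n₂ / tan θ_B = 1.476 / tan 39.98° = 1.760.

n ≈ 1.760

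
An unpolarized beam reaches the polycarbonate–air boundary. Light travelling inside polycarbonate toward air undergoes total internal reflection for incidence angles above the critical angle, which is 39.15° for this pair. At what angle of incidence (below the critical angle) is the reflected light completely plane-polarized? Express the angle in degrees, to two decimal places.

sin θ_c = n₂/n₁, so n₂/n₁ = sin 39.15° = 0.6314.
Brewster: tan θ_B = n₂/n₁ = 0.6314.
θ_B = arctan(0.6314) = 32.27°.

θ_B ≈ 32.27°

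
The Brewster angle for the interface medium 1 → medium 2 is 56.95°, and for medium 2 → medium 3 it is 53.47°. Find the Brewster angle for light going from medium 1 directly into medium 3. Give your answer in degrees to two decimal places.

Each Brewster angle gives a ratio: n₂/n₁ = tan 56.95° = 1.5369, n₃/n₂ = tan 53.47° = 1.3499.
So n₃/n₁ = (n₂/n₁)(n₃/n₂) = 1.5369 × 1.3499 = 2.0748.
θ_B(1→3) = arctan(2.0748) = 64.27°.

θ_B ≈ 64.27°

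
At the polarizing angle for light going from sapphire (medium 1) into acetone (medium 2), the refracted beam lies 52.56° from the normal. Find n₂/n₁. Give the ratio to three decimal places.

n₂/n₁ ≈ 0.766

θ_B + θ_t = 90°, so θ_B = 90° − 52.56° = 37.44°.
tan θ_B = n₂/n₁, so n₂/n₁ = tan 37.44° = 0.766.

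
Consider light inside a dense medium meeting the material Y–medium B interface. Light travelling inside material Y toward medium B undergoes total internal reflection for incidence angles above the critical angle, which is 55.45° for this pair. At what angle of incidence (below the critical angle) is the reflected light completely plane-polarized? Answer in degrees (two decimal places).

n₂/n₁ = sin θ_c = sin 55.45° = 0.8236.
tan θ_B equals the same ratio, so θ_B = arctan(0.8236) = 39.48°.

θ_B ≈ 39.48°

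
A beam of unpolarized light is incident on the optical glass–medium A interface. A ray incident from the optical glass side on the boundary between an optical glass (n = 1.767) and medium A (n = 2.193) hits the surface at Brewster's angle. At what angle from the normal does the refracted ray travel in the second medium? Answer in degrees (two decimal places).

θ_t ≈ 38.86°

First find Brewster's angle: tan θ_B = 2.193/1.767 = 1.2411, giving θ_B = 51.14°.
At Brewster's angle the reflected and refracted rays are perpendicular, so θ_t = 90° − θ_B = 90° − 51.14° = 38.86°.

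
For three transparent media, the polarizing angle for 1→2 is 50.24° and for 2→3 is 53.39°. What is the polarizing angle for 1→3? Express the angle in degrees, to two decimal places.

tan θ_B(1→2) = n₂/n₁ = tan 50.24° = 1.2019.
tan θ_B(2→3) = n₃/n₂ = tan 53.39° = 1.3460.
So n₃/n₁ = (n₂/n₁)(n₃/n₂) = 1.2019 × 1.3460 = 1.6178.
θ_B(1→3) = arctan(1.6178) = 58.28°.

θ_B ≈ 58.28°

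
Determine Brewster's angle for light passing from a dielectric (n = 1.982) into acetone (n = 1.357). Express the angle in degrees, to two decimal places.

θ_B ≈ 34.40°

The reflected p-component vanishes when tan θ_B = n₂/n₁.
Brewster's condition: tan θ_B = n₂/n₁ = 1.357/1.982 = 0.6847.
θ_B = arctan(0.6847) = 34.40°.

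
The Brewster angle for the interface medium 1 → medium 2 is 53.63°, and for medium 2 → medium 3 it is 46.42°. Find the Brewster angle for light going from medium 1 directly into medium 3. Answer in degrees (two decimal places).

θ_B ≈ 54.98°

n₂/n₁ = tan 53.63° = 1.3579 and n₃/n₂ = tan 46.42° = 1.0508.
Multiplying, n₃/n₁ = 1.3579 × 1.0508 = 1.4269, and θ_B(1→3) = arctan 1.4269 = 54.98°.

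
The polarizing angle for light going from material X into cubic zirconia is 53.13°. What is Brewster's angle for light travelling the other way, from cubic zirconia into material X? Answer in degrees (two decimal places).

Reversing the direction swaps n₁ and n₂, so tan θ_B' = 1/tan θ_B and θ_B' = 90° − θ_B.
Hence θ_B' = 90° − 53.13° = 36.87°.

θ_B' ≈ 36.87°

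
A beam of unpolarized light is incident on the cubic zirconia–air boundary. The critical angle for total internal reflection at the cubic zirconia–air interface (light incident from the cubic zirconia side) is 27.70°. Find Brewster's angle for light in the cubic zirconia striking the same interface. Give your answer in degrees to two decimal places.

θ_B ≈ 24.93°

sin θ_c = n₂/n₁, so n₂/n₁ = sin 27.70° = 0.4648.
Brewster: tan θ_B = n₂/n₁ = 0.4648.
θ_B = arctan(0.4648) = 24.93°.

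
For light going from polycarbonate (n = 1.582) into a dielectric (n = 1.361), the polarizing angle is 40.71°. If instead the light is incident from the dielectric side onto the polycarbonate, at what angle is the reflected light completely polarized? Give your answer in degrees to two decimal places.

θ_B' ≈ 49.29°

The two Brewster angles are complementary: θ_B' = 90° − θ_B = 90° − 40.71° = 49.29°.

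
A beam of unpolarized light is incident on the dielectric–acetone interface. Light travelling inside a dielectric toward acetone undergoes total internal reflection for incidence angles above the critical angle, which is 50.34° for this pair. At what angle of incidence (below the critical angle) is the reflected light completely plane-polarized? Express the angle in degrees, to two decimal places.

θ_B ≈ 37.59°

sin θ_c = n₂/n₁, so n₂/n₁ = sin 50.34° = 0.7698.
Brewster: tan θ_B = n₂/n₁ = 0.7698.
θ_B = arctan(0.7698) = 37.59°.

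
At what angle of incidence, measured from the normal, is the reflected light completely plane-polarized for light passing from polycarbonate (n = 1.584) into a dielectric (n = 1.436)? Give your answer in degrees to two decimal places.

θ_B ≈ 42.19°

tan θ_B = n₂/n₁ = 1.436/1.584 = 0.9066. Taking the arctangent, θ_B = 42.19°.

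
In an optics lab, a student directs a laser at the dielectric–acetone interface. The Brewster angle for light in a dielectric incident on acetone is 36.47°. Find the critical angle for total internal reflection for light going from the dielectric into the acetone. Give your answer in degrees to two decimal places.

n₂/n₁ = tan 36.47° = 0.7392; the critical angle satisfies sin θ_c = n₂/n₁.
θ_c = arcsin(0.7392) = 47.66°.

θ_c ≈ 47.66°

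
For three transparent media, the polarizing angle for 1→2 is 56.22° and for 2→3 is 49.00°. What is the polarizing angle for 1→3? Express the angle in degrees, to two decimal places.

Each Brewster angle gives a ratio: n₂/n₁ = tan 56.22° = 1.4949, n₃/n₂ = tan 49.00° = 1.1504.
So n₃/n₁ = (n₂/n₁)(n₃/n₂) = 1.4949 × 1.1504 = 1.7197.
θ_B(1→3) = arctan(1.7197) = 59.82°.

θ_B ≈ 59.82°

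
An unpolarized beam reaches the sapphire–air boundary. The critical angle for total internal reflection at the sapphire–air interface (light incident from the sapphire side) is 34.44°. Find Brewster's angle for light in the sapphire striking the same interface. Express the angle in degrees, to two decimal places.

n₂/n₁ = sin θ_c = sin 34.44° = 0.5655.
tan θ_B equals the same ratio, so θ_B = arctan(0.5655) = 29.49°.

θ_B ≈ 29.49°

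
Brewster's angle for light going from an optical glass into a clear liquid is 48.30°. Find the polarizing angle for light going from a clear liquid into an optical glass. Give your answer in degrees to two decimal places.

Reversing the direction swaps n₁ and n₂, so tan θ_B' = 1/tan θ_B and θ_B' = 90° − θ_B.
Hence θ_B' = 90° − 48.30° = 41.70°.

θ_B' ≈ 41.70°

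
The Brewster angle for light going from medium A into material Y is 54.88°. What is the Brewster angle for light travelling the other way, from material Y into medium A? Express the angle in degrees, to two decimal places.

θ_B' ≈ 35.12°

Reversing the direction swaps n₁ and n₂, so tan θ_B' = 1/tan θ_B and θ_B' = 90° − θ_B.
Hence θ_B' = 90° − 54.88° = 35.12°.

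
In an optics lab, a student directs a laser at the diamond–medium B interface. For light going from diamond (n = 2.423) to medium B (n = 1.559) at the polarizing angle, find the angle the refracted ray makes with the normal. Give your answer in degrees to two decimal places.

θ_t ≈ 57.24°

First find Brewster's angle: tan θ_B = 1.559/2.423 = 0.6434, giving θ_B = 32.76°.
At Brewster's angle the reflected and refracted rays are perpendicular, so θ_t = 90° − θ_B = 90° − 32.76° = 57.24°.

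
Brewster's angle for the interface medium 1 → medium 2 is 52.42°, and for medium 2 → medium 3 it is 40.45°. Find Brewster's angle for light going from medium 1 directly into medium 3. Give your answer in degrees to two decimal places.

θ_B ≈ 47.93°

Each Brewster angle gives a ratio: n₂/n₁ = tan 52.42° = 1.2995, n₃/n₂ = tan 40.45° = 0.8526.
So n₃/n₁ = (n₂/n₁)(n₃/n₂) = 1.2995 × 0.8526 = 1.1079.
θ_B(1→3) = arctan(1.1079) = 47.93°.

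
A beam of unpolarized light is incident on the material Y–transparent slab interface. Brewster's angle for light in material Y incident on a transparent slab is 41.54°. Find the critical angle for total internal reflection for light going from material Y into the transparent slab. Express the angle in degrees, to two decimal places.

θ_c ≈ 62.37°

From Brewster, n₂/n₁ = tan θ_B = tan 41.54° = 0.8860.
Then sin θ_c = n₂/n₁ = 0.8860, so θ_c = arcsin 0.8860 = 62.37°.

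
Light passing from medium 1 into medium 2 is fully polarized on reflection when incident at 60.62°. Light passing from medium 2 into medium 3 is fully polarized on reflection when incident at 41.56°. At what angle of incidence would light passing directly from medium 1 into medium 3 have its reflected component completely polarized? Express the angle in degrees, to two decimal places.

Each Brewster angle gives a ratio: n₂/n₁ = tan 60.62° = 1.7762, n₃/n₂ = tan 41.56° = 0.8866.
n₃/n₁ = 1.5747. Then tan θ_B(1→3) = n₃/n₁, so θ_B(1→3) = arctan(1.5747) = 57.58°.

θ_B ≈ 57.58°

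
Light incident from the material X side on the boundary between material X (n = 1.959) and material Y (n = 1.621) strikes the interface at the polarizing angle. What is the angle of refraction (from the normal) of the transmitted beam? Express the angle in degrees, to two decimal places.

θ_B = arctan(n₂/n₁) = arctan(1.621/1.959) = 39.61°.
The refracted ray is perpendicular to the reflected ray, so θ_t = 90° − θ_B = 50.39°.

θ_t ≈ 50.39°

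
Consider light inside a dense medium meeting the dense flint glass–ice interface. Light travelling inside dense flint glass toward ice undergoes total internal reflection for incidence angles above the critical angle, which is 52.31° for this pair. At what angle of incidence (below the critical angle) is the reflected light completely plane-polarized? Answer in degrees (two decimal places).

θ_B ≈ 38.36°

At the critical angle sin θ_c = n₂/n₁, giving n₂/n₁ = sin 52.31° = 0.7913.
Then tan θ_B = n₂/n₁ = 0.7913, so θ_B = arctan 0.7913 = 38.36°.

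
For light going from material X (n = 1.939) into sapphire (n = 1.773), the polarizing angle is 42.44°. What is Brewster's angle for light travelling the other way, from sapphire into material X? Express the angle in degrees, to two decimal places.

θ_B' ≈ 47.56°

The two Brewster angles are complementary: θ_B' = 90° − θ_B = 90° − 42.44° = 47.56°.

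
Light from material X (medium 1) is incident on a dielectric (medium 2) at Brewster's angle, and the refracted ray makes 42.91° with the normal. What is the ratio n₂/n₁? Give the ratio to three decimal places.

n₂/n₁ ≈ 1.076

At Brewster incidence θ_B = 90° − θ_t = 90° − 42.91° = 47.09°.
tan θ_B = n₂/n₁, so n₂/n₁ = tan 47.09° = 1.076.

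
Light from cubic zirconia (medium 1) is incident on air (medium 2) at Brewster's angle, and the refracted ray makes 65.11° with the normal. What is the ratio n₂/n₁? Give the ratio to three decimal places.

n₂/n₁ ≈ 0.464

At Brewster incidence θ_B = 90° − θ_t = 90° − 65.11° = 24.89°.
Then n₂/n₁ = tan θ_B = tan 24.89° = 0.464.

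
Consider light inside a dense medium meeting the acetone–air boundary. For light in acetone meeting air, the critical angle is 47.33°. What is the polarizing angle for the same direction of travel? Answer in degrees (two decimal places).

θ_B ≈ 36.33°

At the critical angle sin θ_c = n₂/n₁, giving n₂/n₁ = sin 47.33° = 0.7353.
Then tan θ_B = n₂/n₁ = 0.7353, so θ_B = arctan 0.7353 = 36.33°.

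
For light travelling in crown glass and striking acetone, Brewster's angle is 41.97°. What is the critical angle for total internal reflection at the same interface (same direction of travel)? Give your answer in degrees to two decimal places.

n₂/n₁ = tan 41.97° = 0.8995; the critical angle satisfies sin θ_c = n₂/n₁.
θ_c = arcsin(0.8995) = 64.09°.

θ_c ≈ 64.09°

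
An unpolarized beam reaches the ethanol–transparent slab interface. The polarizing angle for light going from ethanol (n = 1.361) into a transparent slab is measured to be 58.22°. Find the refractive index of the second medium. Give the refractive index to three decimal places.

Full polarization of the reflected beam means tan θ_B = n₂/n₁, where n₁ is the incident medium (ethanol).
n₂ = n₁ tan θ_B = 1.361 × tan 58.22° = 2.197.

n ≈ 2.197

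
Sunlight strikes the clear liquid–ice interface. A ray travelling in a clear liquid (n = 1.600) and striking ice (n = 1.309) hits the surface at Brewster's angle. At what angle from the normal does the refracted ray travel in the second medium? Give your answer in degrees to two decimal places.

First find Brewster's angle: tan θ_B = 1.309/1.600 = 0.8181, giving θ_B = 39.29°.
At Brewster's angle the reflected and refracted rays are perpendicular, so θ_t = 90° − θ_B = 90° − 39.29° = 50.71°.

θ_t ≈ 50.71°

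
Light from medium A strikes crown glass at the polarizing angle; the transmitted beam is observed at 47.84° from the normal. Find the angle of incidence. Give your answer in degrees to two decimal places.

At Brewster's angle the reflected and refracted rays are perpendicular, so θ_B + θ_t = 90°.
θ_B = 90° − 47.84° = 42.16°.

θ_B ≈ 42.16°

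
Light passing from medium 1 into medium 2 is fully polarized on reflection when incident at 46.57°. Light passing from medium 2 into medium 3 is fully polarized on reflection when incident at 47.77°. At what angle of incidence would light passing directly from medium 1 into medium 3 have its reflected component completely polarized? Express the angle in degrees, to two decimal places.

Each Brewster angle gives a ratio: n₂/n₁ = tan 46.57° = 1.0564, n₃/n₂ = tan 47.77° = 1.1017.
So n₃/n₁ = (n₂/n₁)(n₃/n₂) = 1.0564 × 1.1017 = 1.1638.
θ_B(1→3) = arctan(1.1638) = 49.33°.

θ_B ≈ 49.33°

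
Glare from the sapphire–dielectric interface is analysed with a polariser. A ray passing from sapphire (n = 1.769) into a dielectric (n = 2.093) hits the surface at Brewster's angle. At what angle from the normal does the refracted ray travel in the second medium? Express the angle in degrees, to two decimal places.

θ_t ≈ 40.20°

tan θ_B = n₂/n₁ = 2.093/1.769 = 1.1832, so θ_B = 49.80°.
The refracted ray is perpendicular to the reflected ray, so θ_t = 90° − θ_B = 40.20°.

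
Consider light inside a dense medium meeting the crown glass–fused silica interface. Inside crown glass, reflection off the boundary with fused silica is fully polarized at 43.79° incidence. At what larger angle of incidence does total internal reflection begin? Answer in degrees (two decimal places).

From Brewster, n₂/n₁ = tan θ_B = tan 43.79° = 0.9586.
Then sin θ_c = n₂/n₁ = 0.9586, so θ_c = arcsin 0.9586 = 73.46°.

θ_c ≈ 73.46°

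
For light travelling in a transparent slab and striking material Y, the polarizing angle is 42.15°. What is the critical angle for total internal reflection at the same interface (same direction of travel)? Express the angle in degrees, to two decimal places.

θ_c ≈ 64.84°

From Brewster, n₂/n₁ = tan θ_B = tan 42.15° = 0.9052.
Then sin θ_c = n₂/n₁ = 0.9052, so θ_c = arcsin 0.9052 = 64.84°.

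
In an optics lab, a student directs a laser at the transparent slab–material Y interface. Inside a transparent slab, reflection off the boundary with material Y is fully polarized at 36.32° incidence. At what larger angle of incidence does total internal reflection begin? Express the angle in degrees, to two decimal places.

θ_c ≈ 47.32°

From Brewster, n₂/n₁ = tan θ_B = tan 36.32° = 0.7351.
Then sin θ_c = n₂/n₁ = 0.7351, so θ_c = arcsin 0.7351 = 47.32°.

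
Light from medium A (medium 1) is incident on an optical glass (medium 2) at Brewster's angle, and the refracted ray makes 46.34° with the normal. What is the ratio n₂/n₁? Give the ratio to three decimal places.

At Brewster incidence θ_B = 90° − θ_t = 90° − 46.34° = 43.66°.
Then n₂/n₁ = tan θ_B = tan 43.66° = 0.954.

n₂/n₁ ≈ 0.954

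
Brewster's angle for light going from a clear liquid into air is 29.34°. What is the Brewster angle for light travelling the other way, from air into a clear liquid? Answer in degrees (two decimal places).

θ_B' ≈ 60.66°

tan θ_B' = n₁/n₂ = 1/tan θ_B, so θ_B' = 90° − θ_B.
θ_B' = 90° − 29.34° = 60.66°.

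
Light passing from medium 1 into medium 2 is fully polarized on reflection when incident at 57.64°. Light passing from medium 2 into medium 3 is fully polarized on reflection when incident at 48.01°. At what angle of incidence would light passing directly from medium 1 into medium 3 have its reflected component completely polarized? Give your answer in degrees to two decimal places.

tan θ_B(1→2) = n₂/n₁ = tan 57.64° = 1.5782.
tan θ_B(2→3) = n₃/n₂ = tan 48.01° = 1.1110.
So n₃/n₁ = (n₂/n₁)(n₃/n₂) = 1.5782 × 1.1110 = 1.7534.
θ_B(1→3) = arctan(1.7534) = 60.30°.

θ_B ≈ 60.30°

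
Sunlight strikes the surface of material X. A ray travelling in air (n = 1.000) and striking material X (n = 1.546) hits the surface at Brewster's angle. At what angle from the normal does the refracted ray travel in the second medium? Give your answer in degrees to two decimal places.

θ_B = arctan(n₂/n₁) = arctan(1.546/1.000) = 57.10°.
The refracted ray is perpendicular to the reflected ray, so θ_t = 90° − θ_B = 32.90°.

θ_t ≈ 32.90°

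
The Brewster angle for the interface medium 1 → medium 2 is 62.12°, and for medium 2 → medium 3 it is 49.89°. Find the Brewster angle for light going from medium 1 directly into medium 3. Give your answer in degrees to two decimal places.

Each Brewster angle gives a ratio: n₂/n₁ = tan 62.12° = 1.8903, n₃/n₂ = tan 49.89° = 1.1871.
Multiplying, n₃/n₁ = 1.8903 × 1.1871 = 2.2440, and θ_B(1→3) = arctan 2.2440 = 65.98°.

θ_B ≈ 65.98°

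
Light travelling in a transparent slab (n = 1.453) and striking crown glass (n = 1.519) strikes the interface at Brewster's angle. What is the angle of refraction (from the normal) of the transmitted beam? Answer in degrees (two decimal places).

tan θ_B = n₂/n₁ = 1.519/1.453 = 1.0454, so θ_B = 46.27°.
Since θ_B + θ_t = 90° at Brewster incidence, θ_t = 90° − 46.27° = 43.73°.

θ_t ≈ 43.73°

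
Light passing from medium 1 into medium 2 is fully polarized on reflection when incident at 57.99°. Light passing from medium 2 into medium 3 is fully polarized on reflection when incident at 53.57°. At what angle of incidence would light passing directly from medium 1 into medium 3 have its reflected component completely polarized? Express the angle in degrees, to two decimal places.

θ_B ≈ 65.23°

tan θ_B(1→2) = n₂/n₁ = tan 57.99° = 1.5997.
tan θ_B(2→3) = n₃/n₂ = tan 53.57° = 1.3549.
So n₃/n₁ = (n₂/n₁)(n₃/n₂) = 1.5997 × 1.3549 = 2.1674.
θ_B(1→3) = arctan(2.1674) = 65.23°.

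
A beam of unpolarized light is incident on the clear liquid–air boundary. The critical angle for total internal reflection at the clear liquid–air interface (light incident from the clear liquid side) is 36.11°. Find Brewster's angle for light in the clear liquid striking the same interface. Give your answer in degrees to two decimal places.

At the critical angle sin θ_c = n₂/n₁, giving n₂/n₁ = sin 36.11° = 0.5893.
Then tan θ_B = n₂/n₁ = 0.5893, so θ_B = arctan 0.5893 = 30.51°.

θ_B ≈ 30.51°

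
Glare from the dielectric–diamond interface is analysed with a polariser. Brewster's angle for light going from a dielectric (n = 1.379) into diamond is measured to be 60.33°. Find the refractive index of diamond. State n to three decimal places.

At Brewster's angle, tan θ_B = n₂/n₁ with n₁ on the incident side (a dielectric) and n₂ on the transmitted side (diamond).
n₂ = n₁ tan θ_B = 1.379 × tan 60.33° = 2.421.

n ≈ 2.421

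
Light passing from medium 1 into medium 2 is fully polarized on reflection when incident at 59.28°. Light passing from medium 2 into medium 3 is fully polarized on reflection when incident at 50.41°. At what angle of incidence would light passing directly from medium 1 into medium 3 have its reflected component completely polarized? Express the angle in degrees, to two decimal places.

θ_B ≈ 63.83°

Each Brewster angle gives a ratio: n₂/n₁ = tan 59.28° = 1.6829, n₃/n₂ = tan 50.41° = 1.2092.
So n₃/n₁ = (n₂/n₁)(n₃/n₂) = 1.6829 × 1.2092 = 2.0349.
θ_B(1→3) = arctan(2.0349) = 63.83°.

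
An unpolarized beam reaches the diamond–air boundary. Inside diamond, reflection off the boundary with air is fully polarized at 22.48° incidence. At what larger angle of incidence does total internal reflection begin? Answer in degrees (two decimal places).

tan θ_B = n₂/n₁ = tan 22.48° = 0.4138.
Total internal reflection: sin θ_c = n₂/n₁ = 0.4138.
θ_c = arcsin(0.4138) = 24.44°.

θ_c ≈ 24.44°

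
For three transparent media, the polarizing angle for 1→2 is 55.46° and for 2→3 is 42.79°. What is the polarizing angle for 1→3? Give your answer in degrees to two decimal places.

n₂/n₁ = tan 55.46° = 1.4528 and n₃/n₂ = tan 42.79° = 0.9257.
Multiplying, n₃/n₁ = 1.4528 × 0.9257 = 1.3449, and θ_B(1→3) = arctan 1.3449 = 53.37°.

θ_B ≈ 53.37°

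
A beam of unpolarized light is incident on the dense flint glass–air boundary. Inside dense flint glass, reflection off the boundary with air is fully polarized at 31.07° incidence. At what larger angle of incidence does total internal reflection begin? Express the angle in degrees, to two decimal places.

θ_c ≈ 37.05°

tan θ_B = n₂/n₁ = tan 31.07° = 0.6025.
Total internal reflection: sin θ_c = n₂/n₁ = 0.6025.
θ_c = arcsin(0.6025) = 37.05°.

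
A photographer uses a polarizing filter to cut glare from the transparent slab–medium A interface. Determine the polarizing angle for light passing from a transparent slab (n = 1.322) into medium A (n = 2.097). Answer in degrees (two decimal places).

θ_B ≈ 57.77°

Brewster's condition: tan θ_B = n₂/n₁ = 2.097/1.322 = 1.5862.
θ_B = arctan(1.5862) = 57.77°.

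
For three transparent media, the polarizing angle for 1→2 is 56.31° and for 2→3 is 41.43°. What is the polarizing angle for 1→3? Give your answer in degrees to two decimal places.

tan θ_B(1→2) = n₂/n₁ = tan 56.31° = 1.5000.
tan θ_B(2→3) = n₃/n₂ = tan 41.43° = 0.8825.
So n₃/n₁ = (n₂/n₁)(n₃/n₂) = 1.5000 × 0.8825 = 1.3238.
θ_B(1→3) = arctan(1.3238) = 52.93°.

θ_B ≈ 52.93°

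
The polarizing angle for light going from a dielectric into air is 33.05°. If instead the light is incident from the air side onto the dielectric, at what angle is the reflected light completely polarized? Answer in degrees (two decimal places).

The two Brewster angles are complementary: θ_B' = 90° − θ_B = 90° − 33.05° = 56.95°.

θ_B' ≈ 56.95°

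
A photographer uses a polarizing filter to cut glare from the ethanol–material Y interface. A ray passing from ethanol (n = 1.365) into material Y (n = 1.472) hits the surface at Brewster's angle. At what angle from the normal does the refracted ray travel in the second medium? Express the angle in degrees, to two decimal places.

θ_t ≈ 42.84°

First find Brewster's angle: tan θ_B = 1.472/1.365 = 1.0784, giving θ_B = 47.16°.
The refracted ray is perpendicular to the reflected ray, so θ_t = 90° − θ_B = 42.84°.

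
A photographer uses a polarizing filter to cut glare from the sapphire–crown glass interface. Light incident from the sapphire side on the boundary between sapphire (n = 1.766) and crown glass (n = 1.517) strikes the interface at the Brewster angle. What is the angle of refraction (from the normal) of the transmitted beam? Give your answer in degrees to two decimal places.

θ_B = arctan(n₂/n₁) = arctan(1.517/1.766) = 40.66°.
At Brewster's angle the reflected and refracted rays are perpendicular, so θ_t = 90° − θ_B = 90° − 40.66° = 49.34°.

θ_t ≈ 49.34°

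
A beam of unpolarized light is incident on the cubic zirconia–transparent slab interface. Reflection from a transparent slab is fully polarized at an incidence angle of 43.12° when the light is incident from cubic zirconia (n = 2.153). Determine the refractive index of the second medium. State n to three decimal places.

n ≈ 2.016

Full polarization of the reflected beam means tan θ_B = n₂/n₁, where n₁ is the incident medium (cubic zirconia).
n₂ = n₁ tan θ_B = 2.153 × tan 43.12° = 2.016.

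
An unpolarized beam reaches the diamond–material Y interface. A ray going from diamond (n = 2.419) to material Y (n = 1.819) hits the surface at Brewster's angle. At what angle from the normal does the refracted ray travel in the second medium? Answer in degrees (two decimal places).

tan θ_B = n₂/n₁ = 1.819/2.419 = 0.7520, so θ_B = 36.94°.
Since θ_B + θ_t = 90° at Brewster incidence, θ_t = 90° − 36.94° = 53.06°.

θ_t ≈ 53.06°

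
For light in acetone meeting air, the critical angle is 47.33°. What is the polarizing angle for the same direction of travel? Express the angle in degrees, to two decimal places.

θ_B ≈ 36.33°

n₂/n₁ = sin θ_c = sin 47.33° = 0.7353.
tan θ_B equals the same ratio, so θ_B = arctan(0.7353) = 36.33°.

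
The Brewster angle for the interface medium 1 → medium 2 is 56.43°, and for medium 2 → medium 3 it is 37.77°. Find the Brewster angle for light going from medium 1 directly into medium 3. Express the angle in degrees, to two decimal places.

Each Brewster angle gives a ratio: n₂/n₁ = tan 56.43° = 1.5068, n₃/n₂ = tan 37.77° = 0.7748.
n₃/n₁ = 1.1676. Then tan θ_B(1→3) = n₃/n₁, so θ_B(1→3) = arctan(1.1676) = 49.42°.

θ_B ≈ 49.42°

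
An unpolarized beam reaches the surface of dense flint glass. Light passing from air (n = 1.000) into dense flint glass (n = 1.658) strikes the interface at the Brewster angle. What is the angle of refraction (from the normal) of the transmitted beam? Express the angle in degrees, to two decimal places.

tan θ_B = n₂/n₁ = 1.658/1.000 = 1.6580, so θ_B = 58.90°.
At Brewster's angle the reflected and refracted rays are perpendicular, so θ_t = 90° − θ_B = 90° − 58.90° = 31.10°.

θ_t ≈ 31.10°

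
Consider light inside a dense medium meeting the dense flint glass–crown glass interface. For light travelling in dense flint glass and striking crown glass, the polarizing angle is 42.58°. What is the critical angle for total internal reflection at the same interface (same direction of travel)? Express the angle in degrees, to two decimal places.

From Brewster, n₂/n₁ = tan θ_B = tan 42.58° = 0.9189.
Then sin θ_c = n₂/n₁ = 0.9189, so θ_c = arcsin 0.9189 = 66.77°.

θ_c ≈ 66.77°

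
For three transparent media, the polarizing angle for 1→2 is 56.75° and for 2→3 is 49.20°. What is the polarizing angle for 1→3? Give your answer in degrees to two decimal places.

Each Brewster angle gives a ratio: n₂/n₁ = tan 56.75° = 1.5253, n₃/n₂ = tan 49.20° = 1.1585.
n₃/n₁ = 1.7670. Then tan θ_B(1→3) = n₃/n₁, so θ_B(1→3) = arctan(1.7670) = 60.49°.

θ_B ≈ 60.49°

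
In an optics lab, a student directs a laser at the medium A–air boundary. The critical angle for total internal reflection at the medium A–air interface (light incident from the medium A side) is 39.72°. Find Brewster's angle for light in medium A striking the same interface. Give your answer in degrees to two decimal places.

θ_B ≈ 32.58°

n₂/n₁ = sin θ_c = sin 39.72° = 0.6390.
tan θ_B equals the same ratio, so θ_B = arctan(0.6390) = 32.58°.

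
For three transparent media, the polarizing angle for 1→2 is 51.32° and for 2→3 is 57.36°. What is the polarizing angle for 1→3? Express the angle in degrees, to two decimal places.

Each Brewster angle gives a ratio: n₂/n₁ = tan 51.32° = 1.2491, n₃/n₂ = tan 57.36° = 1.5613.
n₃/n₁ = 1.9502. Then tan θ_B(1→3) = n₃/n₁, so θ_B(1→3) = arctan(1.9502) = 62.85°.

θ_B ≈ 62.85°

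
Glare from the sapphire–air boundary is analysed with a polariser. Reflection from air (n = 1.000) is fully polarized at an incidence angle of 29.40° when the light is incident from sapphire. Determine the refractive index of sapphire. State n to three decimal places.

n ≈ 1.775

At Brewster's angle, tan θ_B = n₂/n₁ with n₁ on the incident side (sapphire) and n₂ on the transmitted side (air).
n₁ = n₂ / tan θ_B = 1.000 / tan 29.40° = 1.775.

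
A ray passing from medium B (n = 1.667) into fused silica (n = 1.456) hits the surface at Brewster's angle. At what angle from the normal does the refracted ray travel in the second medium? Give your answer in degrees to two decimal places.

θ_t ≈ 48.87°

tan θ_B = n₂/n₁ = 1.456/1.667 = 0.8734, so θ_B = 41.13°.
The refracted ray is perpendicular to the reflected ray, so θ_t = 90° − θ_B = 48.87°.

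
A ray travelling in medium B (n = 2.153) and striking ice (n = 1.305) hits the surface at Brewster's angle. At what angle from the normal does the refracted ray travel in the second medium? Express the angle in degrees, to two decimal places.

θ_t ≈ 58.78°

θ_B = arctan(n₂/n₁) = arctan(1.305/2.153) = 31.22°.
The refracted ray is perpendicular to the reflected ray, so θ_t = 90° − θ_B = 58.78°.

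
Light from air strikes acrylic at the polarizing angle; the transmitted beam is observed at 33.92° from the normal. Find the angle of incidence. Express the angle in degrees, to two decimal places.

Since the reflected and refracted rays are at right angles at the polarizing angle, θ_B + θ_t = 90°.
θ_B = 90° − 33.92° = 56.08°.

θ_B ≈ 56.08°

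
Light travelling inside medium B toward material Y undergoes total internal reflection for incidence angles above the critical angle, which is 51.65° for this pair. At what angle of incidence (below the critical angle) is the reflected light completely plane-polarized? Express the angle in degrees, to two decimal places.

At the critical angle sin θ_c = n₂/n₁, giving n₂/n₁ = sin 51.65° = 0.7842.
Then tan θ_B = n₂/n₁ = 0.7842, so θ_B = arctan 0.7842 = 38.10°.

θ_B ≈ 38.10°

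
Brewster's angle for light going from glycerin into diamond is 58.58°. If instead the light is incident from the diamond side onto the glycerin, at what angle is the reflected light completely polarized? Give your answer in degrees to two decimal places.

θ_B' ≈ 31.42°

The two Brewster angles are complementary: θ_B' = 90° − θ_B = 90° − 58.58° = 31.42°.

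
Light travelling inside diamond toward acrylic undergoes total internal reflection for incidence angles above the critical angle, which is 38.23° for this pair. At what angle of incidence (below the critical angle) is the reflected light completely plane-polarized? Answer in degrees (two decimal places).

n₂/n₁ = sin θ_c = sin 38.23° = 0.6188.
tan θ_B equals the same ratio, so θ_B = arctan(0.6188) = 31.75°.

θ_B ≈ 31.75°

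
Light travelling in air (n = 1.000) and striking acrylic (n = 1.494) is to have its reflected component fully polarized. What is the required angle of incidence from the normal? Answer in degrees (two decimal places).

θ_B ≈ 56.20°

Here n₂/n₁ = 1.494/1.000 = 1.4940, and Brewster's law gives tan θ_B = n₂/n₁.
So θ_B = arctan 1.4940 = 56.20°.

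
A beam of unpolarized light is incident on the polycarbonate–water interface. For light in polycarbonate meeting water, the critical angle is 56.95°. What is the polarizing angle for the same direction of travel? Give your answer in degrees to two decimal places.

θ_B ≈ 39.97°

sin θ_c = n₂/n₁, so n₂/n₁ = sin 56.95° = 0.8382.
Brewster: tan θ_B = n₂/n₁ = 0.8382.
θ_B = arctan(0.8382) = 39.97°.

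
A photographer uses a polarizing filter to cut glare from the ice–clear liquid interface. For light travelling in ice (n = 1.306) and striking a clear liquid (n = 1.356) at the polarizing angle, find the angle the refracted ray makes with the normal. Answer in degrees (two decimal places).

θ_t ≈ 43.92°

First find Brewster's angle: tan θ_B = 1.356/1.306 = 1.0383, giving θ_B = 46.08°.
The refracted ray is perpendicular to the reflected ray, so θ_t = 90° − θ_B = 43.92°.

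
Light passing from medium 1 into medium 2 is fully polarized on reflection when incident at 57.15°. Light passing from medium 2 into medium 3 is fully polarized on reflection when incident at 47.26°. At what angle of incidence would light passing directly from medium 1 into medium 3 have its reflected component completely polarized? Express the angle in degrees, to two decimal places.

θ_B ≈ 59.18°

n₂/n₁ = tan 57.15° = 1.5487 and n₃/n₂ = tan 47.26° = 1.0822.
Multiplying, n₃/n₁ = 1.5487 × 1.0822 = 1.6760, and θ_B(1→3) = arctan 1.6760 = 59.18°.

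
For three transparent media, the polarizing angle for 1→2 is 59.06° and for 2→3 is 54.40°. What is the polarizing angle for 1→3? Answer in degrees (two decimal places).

Each Brewster angle gives a ratio: n₂/n₁ = tan 59.06° = 1.6682, n₃/n₂ = tan 54.40° = 1.3968.
Multiplying, n₃/n₁ = 1.6682 × 1.3968 = 2.3302, and θ_B(1→3) = arctan 2.3302 = 66.77°.

θ_B ≈ 66.77°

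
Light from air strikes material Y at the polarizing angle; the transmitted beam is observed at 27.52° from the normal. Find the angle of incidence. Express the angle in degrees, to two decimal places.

Brewster's condition makes the reflected and refracted beams perpendicular: θ_B + θ_t = 90°.
θ_B = 90° − 27.52° = 62.48°.

θ_B ≈ 62.48°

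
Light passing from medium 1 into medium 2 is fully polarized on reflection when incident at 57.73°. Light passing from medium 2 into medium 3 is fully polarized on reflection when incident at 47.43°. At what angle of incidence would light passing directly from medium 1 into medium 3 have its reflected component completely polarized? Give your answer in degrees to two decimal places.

θ_B ≈ 59.88°

Each Brewster angle gives a ratio: n₂/n₁ = tan 57.73° = 1.5837, n₃/n₂ = tan 47.43° = 1.0886.
Multiplying, n₃/n₁ = 1.5837 × 1.0886 = 1.7240, and θ_B(1→3) = arctan 1.7240 = 59.88°.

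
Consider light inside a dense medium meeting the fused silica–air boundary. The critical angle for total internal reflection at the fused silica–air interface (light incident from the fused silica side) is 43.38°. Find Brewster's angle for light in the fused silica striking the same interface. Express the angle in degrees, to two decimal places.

θ_B ≈ 34.48°

sin θ_c = n₂/n₁, so n₂/n₁ = sin 43.38° = 0.6868.
Brewster: tan θ_B = n₂/n₁ = 0.6868.
θ_B = arctan(0.6868) = 34.48°.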